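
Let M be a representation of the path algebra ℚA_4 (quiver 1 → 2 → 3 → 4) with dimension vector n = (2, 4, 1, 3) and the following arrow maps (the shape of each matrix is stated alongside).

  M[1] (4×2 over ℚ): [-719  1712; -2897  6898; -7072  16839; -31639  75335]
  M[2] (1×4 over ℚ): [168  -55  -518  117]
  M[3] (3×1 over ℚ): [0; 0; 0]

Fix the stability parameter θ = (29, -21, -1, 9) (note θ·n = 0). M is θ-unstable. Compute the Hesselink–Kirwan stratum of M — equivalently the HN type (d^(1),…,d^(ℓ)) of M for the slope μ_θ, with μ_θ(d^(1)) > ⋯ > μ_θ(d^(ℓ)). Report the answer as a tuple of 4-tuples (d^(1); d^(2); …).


Barcode: M ≅ I[1,2], I[1,3], I[2,2]^2, I[4,4]^3. HN layers by μ_θ (4 steps, strictly decreasing):
  μ^(1)=9; μ^(2)=4; μ^(3)=7/3; μ^(4)=-21

((0, 0, 0, 3); (1, 1, 0, 0); (1, 1, 1, 0); (0, 2, 0, 0))


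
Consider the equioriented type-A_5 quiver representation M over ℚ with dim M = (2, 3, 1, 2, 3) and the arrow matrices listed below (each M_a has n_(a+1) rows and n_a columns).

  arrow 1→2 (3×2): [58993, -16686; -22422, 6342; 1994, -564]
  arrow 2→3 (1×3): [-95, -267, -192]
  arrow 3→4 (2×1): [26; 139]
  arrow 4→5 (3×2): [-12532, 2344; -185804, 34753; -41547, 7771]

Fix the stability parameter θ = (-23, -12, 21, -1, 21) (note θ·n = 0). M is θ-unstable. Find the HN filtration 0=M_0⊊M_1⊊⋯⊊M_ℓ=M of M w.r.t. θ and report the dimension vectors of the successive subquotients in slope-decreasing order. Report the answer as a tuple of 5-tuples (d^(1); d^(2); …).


Barcode: M ≅ I[1,2], I[1,5], I[2,2], I[4,5], I[5,5]. HN layers by μ_θ (5 steps, strictly decreasing):
  μ^(1)=21; μ^(2)=10; μ^(3)=-1; μ^(4)=-12; μ^(5)=-23

((0, 0, 0, 0, 3); (0, 0, 1, 1, 0); (0, 0, 0, 1, 0); (0, 3, 0, 0, 0); (2, 0, 0, 0, 0))


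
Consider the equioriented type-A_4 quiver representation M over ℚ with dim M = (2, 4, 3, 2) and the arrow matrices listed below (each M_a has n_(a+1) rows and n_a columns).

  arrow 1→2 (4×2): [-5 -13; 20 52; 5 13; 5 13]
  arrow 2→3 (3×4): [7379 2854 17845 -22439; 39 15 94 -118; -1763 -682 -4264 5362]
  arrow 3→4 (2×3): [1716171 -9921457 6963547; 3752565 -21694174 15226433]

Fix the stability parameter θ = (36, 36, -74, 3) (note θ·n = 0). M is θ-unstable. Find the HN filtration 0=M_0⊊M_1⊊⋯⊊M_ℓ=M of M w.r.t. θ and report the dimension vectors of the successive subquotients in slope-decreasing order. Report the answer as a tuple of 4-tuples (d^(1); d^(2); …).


Interval decomposition of M: I[1,1], I[1,4], I[2,2], I[2,3], I[2,4].
HN type (ℓ=4): μ^(1)=36; μ^(2)=3; μ^(3)=-2/3; μ^(4)=-19

((1, 1, 0, 0); (0, 0, 0, 2); (1, 1, 1, 0); (0, 2, 2, 0))


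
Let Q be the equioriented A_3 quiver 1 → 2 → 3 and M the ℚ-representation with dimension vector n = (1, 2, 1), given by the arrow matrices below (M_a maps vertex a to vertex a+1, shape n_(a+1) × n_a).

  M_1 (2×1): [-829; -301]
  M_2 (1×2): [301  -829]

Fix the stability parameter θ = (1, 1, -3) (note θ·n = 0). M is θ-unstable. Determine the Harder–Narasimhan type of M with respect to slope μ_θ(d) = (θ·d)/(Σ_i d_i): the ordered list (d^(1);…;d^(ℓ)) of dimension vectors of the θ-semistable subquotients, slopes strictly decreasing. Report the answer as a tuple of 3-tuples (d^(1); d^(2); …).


Via rank(M_{q-1}∘⋯∘M_p): M ≅ I[1,2], I[2,3].
μ_θ-semistable layers: μ^(1)=1; μ^(2)=-1

((1, 1, 0); (0, 1, 1))


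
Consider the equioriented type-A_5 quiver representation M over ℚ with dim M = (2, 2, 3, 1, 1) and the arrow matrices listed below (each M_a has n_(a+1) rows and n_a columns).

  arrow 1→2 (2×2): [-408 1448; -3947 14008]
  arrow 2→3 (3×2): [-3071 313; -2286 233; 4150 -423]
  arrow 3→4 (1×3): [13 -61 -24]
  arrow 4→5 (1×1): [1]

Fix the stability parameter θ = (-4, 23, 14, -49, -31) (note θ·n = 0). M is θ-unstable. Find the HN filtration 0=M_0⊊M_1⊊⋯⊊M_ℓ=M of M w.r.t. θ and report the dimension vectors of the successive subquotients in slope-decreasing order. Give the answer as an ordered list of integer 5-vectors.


Barcode: M ≅ I[1,3], I[1,5], I[3,3]. HN layers by μ_θ (4 steps, strictly decreasing):
  μ^(1)=37/2; μ^(2)=14; μ^(3)=-4; μ^(4)=-47/5

((0, 1, 1, 0, 0); (0, 0, 1, 0, 0); (1, 0, 0, 0, 0); (1, 1, 1, 1, 1))


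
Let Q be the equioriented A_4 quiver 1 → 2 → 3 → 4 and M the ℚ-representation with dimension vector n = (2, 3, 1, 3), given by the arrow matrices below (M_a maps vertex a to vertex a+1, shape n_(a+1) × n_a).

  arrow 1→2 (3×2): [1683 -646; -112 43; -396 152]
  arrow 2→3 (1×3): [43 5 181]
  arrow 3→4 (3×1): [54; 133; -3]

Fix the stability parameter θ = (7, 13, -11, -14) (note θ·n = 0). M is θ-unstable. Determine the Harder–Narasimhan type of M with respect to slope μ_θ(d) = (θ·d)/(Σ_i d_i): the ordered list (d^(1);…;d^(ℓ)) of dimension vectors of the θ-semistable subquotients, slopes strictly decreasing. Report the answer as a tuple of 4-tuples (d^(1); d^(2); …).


Via rank(M_{q-1}∘⋯∘M_p): M ≅ I[1,2], I[1,4], I[2,2], I[4,4]^2.
μ_θ-semistable layers: μ^(1)=13; μ^(2)=7; μ^(3)=-5/4; μ^(4)=-14

((0, 2, 0, 0); (1, 0, 0, 0); (1, 1, 1, 1); (0, 0, 0, 2))


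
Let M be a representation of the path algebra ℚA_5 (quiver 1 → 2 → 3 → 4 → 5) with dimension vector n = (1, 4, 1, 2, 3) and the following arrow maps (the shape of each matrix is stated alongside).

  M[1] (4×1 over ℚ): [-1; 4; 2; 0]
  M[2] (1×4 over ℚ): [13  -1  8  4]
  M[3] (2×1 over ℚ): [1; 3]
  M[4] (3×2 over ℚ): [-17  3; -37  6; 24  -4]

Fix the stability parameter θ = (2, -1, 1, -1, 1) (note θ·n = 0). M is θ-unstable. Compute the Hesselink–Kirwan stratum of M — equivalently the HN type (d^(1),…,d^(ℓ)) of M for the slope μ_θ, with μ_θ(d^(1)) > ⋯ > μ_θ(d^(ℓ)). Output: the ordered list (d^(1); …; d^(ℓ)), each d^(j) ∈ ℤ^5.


Barcode: M ≅ I[1,5], I[2,2]^3, I[4,5], I[5,5]. HN layers by μ_θ (3 steps, strictly decreasing):
  μ^(1)=1; μ^(2)=1/4; μ^(3)=-1

((0, 0, 0, 0, 3); (1, 1, 1, 1, 0); (0, 3, 0, 1, 0))


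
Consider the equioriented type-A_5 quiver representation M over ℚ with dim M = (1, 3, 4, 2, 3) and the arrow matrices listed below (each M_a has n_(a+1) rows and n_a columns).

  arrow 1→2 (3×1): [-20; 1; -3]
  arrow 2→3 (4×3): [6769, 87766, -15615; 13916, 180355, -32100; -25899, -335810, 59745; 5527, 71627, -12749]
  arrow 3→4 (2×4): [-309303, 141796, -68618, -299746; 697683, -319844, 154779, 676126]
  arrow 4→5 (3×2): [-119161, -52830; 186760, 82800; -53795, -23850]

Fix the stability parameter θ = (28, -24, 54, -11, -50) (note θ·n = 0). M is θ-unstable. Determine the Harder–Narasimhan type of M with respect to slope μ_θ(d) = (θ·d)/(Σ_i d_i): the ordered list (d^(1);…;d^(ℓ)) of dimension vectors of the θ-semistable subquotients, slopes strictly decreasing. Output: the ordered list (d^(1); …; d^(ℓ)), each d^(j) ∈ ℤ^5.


Barcode: M ≅ I[1,5], I[2,3], I[2,4], I[3,3], I[5,5]^2. HN layers by μ_θ (5 steps, strictly decreasing):
  μ^(1)=54; μ^(2)=43/2; μ^(3)=-3/5; μ^(4)=-24; μ^(5)=-50

((0, 0, 2, 0, 0); (0, 0, 1, 1, 0); (1, 1, 1, 1, 1); (0, 2, 0, 0, 0); (0, 0, 0, 0, 2))


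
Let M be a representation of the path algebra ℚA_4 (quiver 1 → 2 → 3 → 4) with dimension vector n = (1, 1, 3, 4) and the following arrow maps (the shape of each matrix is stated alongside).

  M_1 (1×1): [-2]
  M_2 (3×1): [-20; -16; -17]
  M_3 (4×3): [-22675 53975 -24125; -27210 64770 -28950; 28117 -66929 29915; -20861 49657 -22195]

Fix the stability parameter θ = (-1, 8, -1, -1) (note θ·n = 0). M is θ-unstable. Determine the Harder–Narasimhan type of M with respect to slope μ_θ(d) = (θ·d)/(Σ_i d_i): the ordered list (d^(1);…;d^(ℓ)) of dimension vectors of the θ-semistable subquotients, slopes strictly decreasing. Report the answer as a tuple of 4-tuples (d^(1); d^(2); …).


Interval decomposition of M: I[1,4], I[3,3]^2, I[4,4]^3.
HN type (ℓ=2): μ^(1)=2; μ^(2)=-1

((0, 1, 1, 1); (1, 0, 2, 3))


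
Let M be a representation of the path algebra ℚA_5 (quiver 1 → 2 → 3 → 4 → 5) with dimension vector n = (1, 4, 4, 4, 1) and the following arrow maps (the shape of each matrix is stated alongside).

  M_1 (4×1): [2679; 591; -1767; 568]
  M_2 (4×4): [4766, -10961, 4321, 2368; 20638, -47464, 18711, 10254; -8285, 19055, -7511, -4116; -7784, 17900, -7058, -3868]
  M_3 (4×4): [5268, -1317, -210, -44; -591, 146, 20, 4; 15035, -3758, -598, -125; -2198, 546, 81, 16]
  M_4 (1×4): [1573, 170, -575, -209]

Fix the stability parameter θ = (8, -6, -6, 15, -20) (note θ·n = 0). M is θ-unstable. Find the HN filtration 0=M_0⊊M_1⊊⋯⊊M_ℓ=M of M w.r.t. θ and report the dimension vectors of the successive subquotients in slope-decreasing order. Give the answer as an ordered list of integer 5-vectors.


Interval decomposition of M: I[1,5], I[2,2], I[2,4]^2, I[3,4].
HN type (ℓ=3): μ^(1)=15; μ^(2)=-9/5; μ^(3)=-6

((0, 0, 0, 3, 0); (1, 1, 1, 1, 1); (0, 3, 3, 0, 0))


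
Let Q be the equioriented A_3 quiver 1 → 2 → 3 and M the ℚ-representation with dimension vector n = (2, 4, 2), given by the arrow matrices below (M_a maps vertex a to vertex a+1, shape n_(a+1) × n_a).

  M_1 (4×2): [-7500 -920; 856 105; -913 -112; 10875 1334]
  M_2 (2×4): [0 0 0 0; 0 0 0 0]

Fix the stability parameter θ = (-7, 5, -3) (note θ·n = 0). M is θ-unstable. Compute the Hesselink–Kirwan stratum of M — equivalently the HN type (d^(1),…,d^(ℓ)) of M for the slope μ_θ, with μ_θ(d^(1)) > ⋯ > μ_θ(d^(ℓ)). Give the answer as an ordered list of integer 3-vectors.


Via rank(M_{q-1}∘⋯∘M_p): M ≅ I[1,2]^2, I[2,2]^2, I[3,3]^2.
μ_θ-semistable layers: μ^(1)=5; μ^(2)=-3; μ^(3)=-7

((0, 4, 0); (0, 0, 2); (2, 0, 0))


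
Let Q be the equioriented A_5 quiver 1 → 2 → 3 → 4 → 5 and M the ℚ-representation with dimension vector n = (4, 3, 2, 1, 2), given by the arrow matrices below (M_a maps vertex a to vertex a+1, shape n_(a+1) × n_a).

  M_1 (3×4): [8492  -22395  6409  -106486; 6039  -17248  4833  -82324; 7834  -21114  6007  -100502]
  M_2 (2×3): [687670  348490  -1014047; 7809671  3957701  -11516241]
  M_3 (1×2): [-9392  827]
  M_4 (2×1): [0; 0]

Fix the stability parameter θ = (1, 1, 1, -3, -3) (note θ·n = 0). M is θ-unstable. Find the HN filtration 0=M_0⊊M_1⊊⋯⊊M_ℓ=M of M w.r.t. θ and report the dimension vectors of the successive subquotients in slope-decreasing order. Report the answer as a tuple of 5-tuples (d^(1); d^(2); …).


Interval decomposition of M: I[1,1], I[1,2], I[1,3], I[1,4], I[5,5]^2.
HN type (ℓ=3): μ^(1)=1; μ^(2)=0; μ^(3)=-3

((3, 2, 1, 0, 0); (1, 1, 1, 1, 0); (0, 0, 0, 0, 2))


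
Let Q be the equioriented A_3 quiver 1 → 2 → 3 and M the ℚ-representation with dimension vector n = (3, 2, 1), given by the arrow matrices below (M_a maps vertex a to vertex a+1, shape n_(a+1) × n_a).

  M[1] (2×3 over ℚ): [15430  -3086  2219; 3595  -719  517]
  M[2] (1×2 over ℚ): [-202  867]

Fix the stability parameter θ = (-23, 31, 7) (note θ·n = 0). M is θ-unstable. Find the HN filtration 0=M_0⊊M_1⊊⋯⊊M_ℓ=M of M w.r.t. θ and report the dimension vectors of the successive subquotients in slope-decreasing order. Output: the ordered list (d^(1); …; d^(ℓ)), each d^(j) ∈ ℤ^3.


Barcode: M ≅ I[1,1], I[1,2], I[1,3]. HN layers by μ_θ (3 steps, strictly decreasing):
  μ^(1)=31; μ^(2)=19; μ^(3)=-23

((0, 1, 0); (0, 1, 1); (3, 0, 0))


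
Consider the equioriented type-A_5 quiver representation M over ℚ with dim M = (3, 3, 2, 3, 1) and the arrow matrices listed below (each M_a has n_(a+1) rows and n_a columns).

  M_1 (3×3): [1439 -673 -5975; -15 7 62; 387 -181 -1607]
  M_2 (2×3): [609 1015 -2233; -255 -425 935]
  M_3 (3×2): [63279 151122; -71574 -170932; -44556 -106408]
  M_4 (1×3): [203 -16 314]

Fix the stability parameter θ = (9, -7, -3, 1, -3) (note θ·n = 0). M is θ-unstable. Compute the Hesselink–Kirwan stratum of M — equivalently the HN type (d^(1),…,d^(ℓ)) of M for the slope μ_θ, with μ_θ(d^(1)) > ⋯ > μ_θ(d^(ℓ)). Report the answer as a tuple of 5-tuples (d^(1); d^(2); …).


Barcode: M ≅ I[1,1], I[1,2], I[1,5], I[2,2], I[3,3], I[4,4]^2. HN layers by μ_θ (5 steps, strictly decreasing):
  μ^(1)=9; μ^(2)=1; μ^(3)=-3/5; μ^(4)=-3; μ^(5)=-7

((1, 0, 0, 0, 0); (1, 1, 0, 2, 0); (1, 1, 1, 1, 1); (0, 0, 1, 0, 0); (0, 1, 0, 0, 0))


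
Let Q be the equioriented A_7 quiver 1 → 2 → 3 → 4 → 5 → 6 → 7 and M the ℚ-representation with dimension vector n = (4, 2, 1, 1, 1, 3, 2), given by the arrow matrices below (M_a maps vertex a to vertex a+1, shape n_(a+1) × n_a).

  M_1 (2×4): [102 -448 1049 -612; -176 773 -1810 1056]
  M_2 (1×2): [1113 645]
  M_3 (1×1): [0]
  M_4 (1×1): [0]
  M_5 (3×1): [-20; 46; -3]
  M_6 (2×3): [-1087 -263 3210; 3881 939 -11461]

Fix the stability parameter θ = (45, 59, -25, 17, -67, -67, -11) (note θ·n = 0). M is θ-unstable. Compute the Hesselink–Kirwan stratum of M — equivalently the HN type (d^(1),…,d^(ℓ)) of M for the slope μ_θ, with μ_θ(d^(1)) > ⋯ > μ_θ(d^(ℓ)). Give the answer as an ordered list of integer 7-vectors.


Barcode: M ≅ I[1,1]^2, I[1,2], I[1,3], I[4,4], I[5,7], I[6,6], I[6,7]. HN layers by μ_θ (6 steps, strictly decreasing):
  μ^(1)=59; μ^(2)=45; μ^(3)=79/3; μ^(4)=17; μ^(5)=-11; μ^(6)=-67

((0, 1, 0, 0, 0, 0, 0); (3, 0, 0, 0, 0, 0, 0); (1, 1, 1, 0, 0, 0, 0); (0, 0, 0, 1, 0, 0, 0); (0, 0, 0, 0, 0, 0, 2); (0, 0, 0, 0, 1, 3, 0))


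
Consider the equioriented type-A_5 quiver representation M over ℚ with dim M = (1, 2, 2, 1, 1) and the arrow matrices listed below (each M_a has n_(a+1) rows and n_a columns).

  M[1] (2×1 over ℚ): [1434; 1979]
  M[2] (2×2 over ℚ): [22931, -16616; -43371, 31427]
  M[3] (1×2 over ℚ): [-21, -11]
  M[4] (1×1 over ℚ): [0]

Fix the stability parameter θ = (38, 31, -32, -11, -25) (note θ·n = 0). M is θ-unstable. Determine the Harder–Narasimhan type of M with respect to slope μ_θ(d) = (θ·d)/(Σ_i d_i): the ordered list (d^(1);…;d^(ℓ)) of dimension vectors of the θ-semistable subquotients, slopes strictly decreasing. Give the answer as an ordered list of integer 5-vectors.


Interval decomposition of M: I[1,4], I[2,3], I[5,5].
HN type (ℓ=3): μ^(1)=13/2; μ^(2)=-1/2; μ^(3)=-25

((1, 1, 1, 1, 0); (0, 1, 1, 0, 0); (0, 0, 0, 0, 1))


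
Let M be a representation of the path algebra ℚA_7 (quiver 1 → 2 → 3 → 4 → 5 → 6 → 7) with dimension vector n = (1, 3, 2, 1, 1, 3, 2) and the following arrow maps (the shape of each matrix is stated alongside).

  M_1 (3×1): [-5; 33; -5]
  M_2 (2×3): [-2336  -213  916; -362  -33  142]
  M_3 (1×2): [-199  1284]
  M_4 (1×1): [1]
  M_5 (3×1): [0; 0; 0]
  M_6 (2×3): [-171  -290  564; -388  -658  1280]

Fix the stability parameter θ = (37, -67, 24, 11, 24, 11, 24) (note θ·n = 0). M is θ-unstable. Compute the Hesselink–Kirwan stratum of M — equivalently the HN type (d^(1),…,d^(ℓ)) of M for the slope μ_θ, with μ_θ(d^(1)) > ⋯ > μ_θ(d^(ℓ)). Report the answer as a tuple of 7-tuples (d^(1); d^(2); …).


Via rank(M_{q-1}∘⋯∘M_p): M ≅ I[1,5], I[2,2], I[2,3], I[6,6], I[6,7]^2.
μ_θ-semistable layers: μ^(1)=24; μ^(2)=35/2; μ^(3)=11; μ^(4)=-15; μ^(5)=-67

((0, 0, 1, 0, 1, 0, 2); (0, 0, 1, 1, 0, 0, 0); (0, 0, 0, 0, 0, 3, 0); (1, 1, 0, 0, 0, 0, 0); (0, 2, 0, 0, 0, 0, 0))


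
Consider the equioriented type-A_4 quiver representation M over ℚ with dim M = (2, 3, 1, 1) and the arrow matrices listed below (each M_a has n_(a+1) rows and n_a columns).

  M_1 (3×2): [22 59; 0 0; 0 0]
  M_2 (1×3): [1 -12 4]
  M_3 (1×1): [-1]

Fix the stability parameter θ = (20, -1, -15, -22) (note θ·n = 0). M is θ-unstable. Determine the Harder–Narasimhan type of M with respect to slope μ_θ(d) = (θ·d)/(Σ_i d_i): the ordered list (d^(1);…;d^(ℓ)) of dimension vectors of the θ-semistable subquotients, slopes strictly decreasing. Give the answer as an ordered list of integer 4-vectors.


Barcode: M ≅ I[1,1], I[1,4], I[2,2]^2. HN layers by μ_θ (3 steps, strictly decreasing):
  μ^(1)=20; μ^(2)=-1; μ^(3)=-9/2

((1, 0, 0, 0); (0, 2, 0, 0); (1, 1, 1, 1))


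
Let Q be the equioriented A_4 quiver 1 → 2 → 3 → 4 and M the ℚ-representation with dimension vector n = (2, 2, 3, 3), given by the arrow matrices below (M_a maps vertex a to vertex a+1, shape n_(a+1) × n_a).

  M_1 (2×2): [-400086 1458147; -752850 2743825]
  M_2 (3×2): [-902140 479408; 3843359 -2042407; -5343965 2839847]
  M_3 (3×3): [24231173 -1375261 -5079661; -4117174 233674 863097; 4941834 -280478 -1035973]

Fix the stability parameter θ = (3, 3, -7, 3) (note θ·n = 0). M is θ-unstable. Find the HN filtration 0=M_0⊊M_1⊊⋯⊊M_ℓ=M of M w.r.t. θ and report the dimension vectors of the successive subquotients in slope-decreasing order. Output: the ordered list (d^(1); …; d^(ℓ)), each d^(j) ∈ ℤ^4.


Barcode: M ≅ I[1,1], I[1,4], I[2,4], I[3,3], I[4,4]. HN layers by μ_θ (4 steps, strictly decreasing):
  μ^(1)=3; μ^(2)=-1/3; μ^(3)=-2; μ^(4)=-7

((1, 0, 0, 3); (1, 1, 1, 0); (0, 1, 1, 0); (0, 0, 1, 0))


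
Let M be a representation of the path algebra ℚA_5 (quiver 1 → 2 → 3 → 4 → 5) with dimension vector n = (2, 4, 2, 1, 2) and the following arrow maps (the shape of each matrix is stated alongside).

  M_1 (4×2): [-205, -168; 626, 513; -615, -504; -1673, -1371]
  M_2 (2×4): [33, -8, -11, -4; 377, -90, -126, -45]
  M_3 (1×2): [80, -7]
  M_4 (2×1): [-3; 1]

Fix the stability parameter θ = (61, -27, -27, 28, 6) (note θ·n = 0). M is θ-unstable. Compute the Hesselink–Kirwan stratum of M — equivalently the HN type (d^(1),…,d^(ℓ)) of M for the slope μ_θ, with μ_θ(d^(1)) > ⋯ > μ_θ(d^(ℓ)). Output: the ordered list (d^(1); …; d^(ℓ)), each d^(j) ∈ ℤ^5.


Interval decomposition of M: I[1,3], I[1,5], I[2,2]^2, I[5,5].
HN type (ℓ=4): μ^(1)=17; μ^(2)=6; μ^(3)=7/3; μ^(4)=-27

((0, 0, 0, 1, 1); (0, 0, 0, 0, 1); (2, 2, 2, 0, 0); (0, 2, 0, 0, 0))


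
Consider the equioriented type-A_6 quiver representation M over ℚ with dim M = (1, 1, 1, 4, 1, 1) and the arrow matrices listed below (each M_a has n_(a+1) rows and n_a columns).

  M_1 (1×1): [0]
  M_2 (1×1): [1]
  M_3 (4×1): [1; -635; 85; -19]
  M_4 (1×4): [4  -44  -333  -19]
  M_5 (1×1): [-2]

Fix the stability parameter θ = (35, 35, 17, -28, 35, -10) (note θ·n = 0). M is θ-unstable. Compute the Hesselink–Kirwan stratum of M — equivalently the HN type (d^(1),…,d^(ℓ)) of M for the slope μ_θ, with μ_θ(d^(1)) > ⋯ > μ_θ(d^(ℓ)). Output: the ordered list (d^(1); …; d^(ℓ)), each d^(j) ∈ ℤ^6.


Via rank(M_{q-1}∘⋯∘M_p): M ≅ I[1,1], I[2,4], I[4,4]^2, I[4,6].
μ_θ-semistable layers: μ^(1)=35; μ^(2)=25/2; μ^(3)=8; μ^(4)=-28

((1, 0, 0, 0, 0, 0); (0, 0, 0, 0, 1, 1); (0, 1, 1, 1, 0, 0); (0, 0, 0, 3, 0, 0))


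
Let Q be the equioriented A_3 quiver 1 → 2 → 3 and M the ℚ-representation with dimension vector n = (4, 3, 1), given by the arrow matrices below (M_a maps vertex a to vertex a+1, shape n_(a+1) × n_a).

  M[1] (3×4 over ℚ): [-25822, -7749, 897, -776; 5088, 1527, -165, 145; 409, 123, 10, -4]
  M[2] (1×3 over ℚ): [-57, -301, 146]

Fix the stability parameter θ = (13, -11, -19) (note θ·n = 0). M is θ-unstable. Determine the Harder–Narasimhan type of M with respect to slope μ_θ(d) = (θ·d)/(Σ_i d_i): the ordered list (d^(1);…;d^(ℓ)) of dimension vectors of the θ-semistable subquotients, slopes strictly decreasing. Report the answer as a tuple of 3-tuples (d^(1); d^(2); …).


Barcode: M ≅ I[1,1], I[1,2]^2, I[1,3]. HN layers by μ_θ (3 steps, strictly decreasing):
  μ^(1)=13; μ^(2)=1; μ^(3)=-17/3

((1, 0, 0); (2, 2, 0); (1, 1, 1))


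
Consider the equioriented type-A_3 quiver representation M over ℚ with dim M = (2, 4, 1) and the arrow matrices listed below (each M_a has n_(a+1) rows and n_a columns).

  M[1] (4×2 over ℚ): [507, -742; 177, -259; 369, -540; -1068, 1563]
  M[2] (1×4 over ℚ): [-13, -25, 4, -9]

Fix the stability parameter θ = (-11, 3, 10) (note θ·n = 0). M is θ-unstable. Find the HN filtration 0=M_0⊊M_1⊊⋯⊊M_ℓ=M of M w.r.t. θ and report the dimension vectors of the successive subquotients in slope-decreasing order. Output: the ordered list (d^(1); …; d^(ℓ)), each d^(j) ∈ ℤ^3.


Via rank(M_{q-1}∘⋯∘M_p): M ≅ I[1,2], I[1,3], I[2,2]^2.
μ_θ-semistable layers: μ^(1)=10; μ^(2)=3; μ^(3)=-11

((0, 0, 1); (0, 4, 0); (2, 0, 0))


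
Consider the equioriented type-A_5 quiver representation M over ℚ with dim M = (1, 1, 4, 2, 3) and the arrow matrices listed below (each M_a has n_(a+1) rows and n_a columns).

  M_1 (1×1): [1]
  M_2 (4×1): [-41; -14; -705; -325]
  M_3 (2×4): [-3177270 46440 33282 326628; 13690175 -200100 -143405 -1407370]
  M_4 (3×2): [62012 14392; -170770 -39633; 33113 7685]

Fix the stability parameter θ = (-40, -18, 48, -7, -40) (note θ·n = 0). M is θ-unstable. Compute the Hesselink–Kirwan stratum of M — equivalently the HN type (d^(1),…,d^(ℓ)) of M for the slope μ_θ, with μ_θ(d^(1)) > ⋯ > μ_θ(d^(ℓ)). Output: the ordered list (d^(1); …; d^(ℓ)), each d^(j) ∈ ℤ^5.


Via rank(M_{q-1}∘⋯∘M_p): M ≅ I[1,3], I[3,3]^2, I[3,5], I[4,5], I[5,5].
μ_θ-semistable layers: μ^(1)=48; μ^(2)=1/3; μ^(3)=-18; μ^(4)=-47/2; μ^(5)=-40

((0, 0, 3, 0, 0); (0, 0, 1, 1, 1); (0, 1, 0, 0, 0); (0, 0, 0, 1, 1); (1, 0, 0, 0, 1))


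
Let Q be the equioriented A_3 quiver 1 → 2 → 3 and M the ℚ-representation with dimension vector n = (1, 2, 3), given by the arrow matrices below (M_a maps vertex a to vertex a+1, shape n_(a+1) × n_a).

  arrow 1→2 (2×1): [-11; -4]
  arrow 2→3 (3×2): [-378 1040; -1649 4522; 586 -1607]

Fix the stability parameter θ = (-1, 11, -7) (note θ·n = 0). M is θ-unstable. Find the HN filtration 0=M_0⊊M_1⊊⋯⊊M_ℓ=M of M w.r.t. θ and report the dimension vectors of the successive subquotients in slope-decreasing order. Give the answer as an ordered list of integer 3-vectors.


Barcode: M ≅ I[1,3], I[2,3], I[3,3]. HN layers by μ_θ (3 steps, strictly decreasing):
  μ^(1)=2; μ^(2)=-1; μ^(3)=-7

((0, 2, 2); (1, 0, 0); (0, 0, 1))


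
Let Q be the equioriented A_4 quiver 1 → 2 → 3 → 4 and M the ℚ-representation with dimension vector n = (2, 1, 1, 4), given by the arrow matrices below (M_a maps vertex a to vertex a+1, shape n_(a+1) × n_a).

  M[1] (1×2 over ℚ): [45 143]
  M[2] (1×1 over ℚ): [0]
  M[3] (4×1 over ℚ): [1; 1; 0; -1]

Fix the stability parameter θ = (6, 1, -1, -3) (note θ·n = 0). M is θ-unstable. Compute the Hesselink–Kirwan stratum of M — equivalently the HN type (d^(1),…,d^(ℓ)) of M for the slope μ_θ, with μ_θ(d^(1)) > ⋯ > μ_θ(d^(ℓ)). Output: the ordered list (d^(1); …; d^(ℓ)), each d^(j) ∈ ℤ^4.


Interval decomposition of M: I[1,1], I[1,2], I[3,4], I[4,4]^3.
HN type (ℓ=4): μ^(1)=6; μ^(2)=7/2; μ^(3)=-2; μ^(4)=-3

((1, 0, 0, 0); (1, 1, 0, 0); (0, 0, 1, 1); (0, 0, 0, 3))


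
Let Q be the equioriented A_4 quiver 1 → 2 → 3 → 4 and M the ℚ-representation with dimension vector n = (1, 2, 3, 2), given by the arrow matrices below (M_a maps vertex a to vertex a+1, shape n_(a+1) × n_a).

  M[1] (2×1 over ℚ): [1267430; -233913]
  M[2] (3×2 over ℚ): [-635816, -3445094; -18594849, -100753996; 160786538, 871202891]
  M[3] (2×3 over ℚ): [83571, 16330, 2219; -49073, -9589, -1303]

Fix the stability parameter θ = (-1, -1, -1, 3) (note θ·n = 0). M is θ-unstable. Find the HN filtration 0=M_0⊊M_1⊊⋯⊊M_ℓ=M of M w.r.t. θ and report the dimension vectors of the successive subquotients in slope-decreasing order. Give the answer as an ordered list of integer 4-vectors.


Via rank(M_{q-1}∘⋯∘M_p): M ≅ I[1,4], I[2,4], I[3,3].
μ_θ-semistable layers: μ^(1)=3; μ^(2)=-1

((0, 0, 0, 2); (1, 2, 3, 0))


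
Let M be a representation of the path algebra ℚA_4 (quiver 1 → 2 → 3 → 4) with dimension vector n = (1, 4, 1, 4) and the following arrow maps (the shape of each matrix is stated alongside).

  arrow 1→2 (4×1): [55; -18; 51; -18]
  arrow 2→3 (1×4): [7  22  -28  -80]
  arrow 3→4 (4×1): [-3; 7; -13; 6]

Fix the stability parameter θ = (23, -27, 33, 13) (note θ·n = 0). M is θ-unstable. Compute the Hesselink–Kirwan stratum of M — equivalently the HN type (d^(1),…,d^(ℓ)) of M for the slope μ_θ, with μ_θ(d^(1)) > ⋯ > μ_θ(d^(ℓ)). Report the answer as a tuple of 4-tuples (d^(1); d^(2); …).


Interval decomposition of M: I[1,4], I[2,2]^3, I[4,4]^3.
HN type (ℓ=4): μ^(1)=23; μ^(2)=13; μ^(3)=-2; μ^(4)=-27

((0, 0, 1, 1); (0, 0, 0, 3); (1, 1, 0, 0); (0, 3, 0, 0))


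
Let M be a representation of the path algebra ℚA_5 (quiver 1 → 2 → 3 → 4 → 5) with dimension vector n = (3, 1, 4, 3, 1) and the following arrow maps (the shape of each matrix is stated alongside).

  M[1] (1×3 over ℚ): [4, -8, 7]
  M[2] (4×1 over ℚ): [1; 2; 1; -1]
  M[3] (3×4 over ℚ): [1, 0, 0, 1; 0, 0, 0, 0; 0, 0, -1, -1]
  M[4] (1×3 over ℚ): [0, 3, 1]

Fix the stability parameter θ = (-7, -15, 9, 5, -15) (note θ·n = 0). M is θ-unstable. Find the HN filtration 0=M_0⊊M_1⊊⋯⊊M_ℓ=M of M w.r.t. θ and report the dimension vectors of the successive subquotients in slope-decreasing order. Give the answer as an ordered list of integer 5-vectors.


Barcode: M ≅ I[1,1]^2, I[1,3], I[3,3], I[3,4], I[3,5], I[4,4]. HN layers by μ_θ (6 steps, strictly decreasing):
  μ^(1)=9; μ^(2)=7; μ^(3)=5; μ^(4)=-1/3; μ^(5)=-7; μ^(6)=-11

((0, 0, 2, 0, 0); (0, 0, 1, 1, 0); (0, 0, 0, 1, 0); (0, 0, 1, 1, 1); (2, 0, 0, 0, 0); (1, 1, 0, 0, 0))


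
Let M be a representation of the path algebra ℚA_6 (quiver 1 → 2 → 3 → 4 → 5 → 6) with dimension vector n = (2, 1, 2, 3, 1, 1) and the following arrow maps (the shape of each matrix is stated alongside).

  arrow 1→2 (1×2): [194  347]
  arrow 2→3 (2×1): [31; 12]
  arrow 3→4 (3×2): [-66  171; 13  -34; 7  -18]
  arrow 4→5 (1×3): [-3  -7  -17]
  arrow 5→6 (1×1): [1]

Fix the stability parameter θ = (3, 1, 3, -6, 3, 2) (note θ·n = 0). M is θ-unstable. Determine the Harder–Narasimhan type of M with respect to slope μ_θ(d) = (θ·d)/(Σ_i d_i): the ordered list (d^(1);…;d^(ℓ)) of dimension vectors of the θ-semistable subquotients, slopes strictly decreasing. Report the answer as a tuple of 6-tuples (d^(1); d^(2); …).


Barcode: M ≅ I[1,1], I[1,4], I[3,6], I[4,4]. HN layers by μ_θ (5 steps, strictly decreasing):
  μ^(1)=3; μ^(2)=5/2; μ^(3)=1/4; μ^(4)=-3/2; μ^(5)=-6

((1, 0, 0, 0, 0, 0); (0, 0, 0, 0, 1, 1); (1, 1, 1, 1, 0, 0); (0, 0, 1, 1, 0, 0); (0, 0, 0, 1, 0, 0))


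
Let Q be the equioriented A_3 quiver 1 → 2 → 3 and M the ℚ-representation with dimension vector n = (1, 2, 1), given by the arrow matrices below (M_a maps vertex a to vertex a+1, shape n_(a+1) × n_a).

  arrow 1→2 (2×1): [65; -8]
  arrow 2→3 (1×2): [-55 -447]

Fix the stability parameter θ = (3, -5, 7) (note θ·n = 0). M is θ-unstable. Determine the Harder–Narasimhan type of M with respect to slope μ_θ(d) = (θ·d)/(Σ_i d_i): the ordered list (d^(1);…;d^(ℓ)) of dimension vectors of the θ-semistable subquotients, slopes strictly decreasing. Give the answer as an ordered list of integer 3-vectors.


Via rank(M_{q-1}∘⋯∘M_p): M ≅ I[1,3], I[2,2].
μ_θ-semistable layers: μ^(1)=7; μ^(2)=-1; μ^(3)=-5

((0, 0, 1); (1, 1, 0); (0, 1, 0))


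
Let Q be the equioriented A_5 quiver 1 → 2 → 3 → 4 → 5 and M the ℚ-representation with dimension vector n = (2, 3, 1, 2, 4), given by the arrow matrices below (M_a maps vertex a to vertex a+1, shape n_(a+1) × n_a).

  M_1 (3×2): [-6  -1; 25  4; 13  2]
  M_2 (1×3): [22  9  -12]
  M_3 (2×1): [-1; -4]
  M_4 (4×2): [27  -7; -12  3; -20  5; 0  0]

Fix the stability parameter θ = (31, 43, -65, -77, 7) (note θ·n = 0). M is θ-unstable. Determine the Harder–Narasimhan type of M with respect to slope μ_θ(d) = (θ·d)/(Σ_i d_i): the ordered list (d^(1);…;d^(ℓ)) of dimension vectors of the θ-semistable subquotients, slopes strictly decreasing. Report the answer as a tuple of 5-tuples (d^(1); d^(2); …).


Via rank(M_{q-1}∘⋯∘M_p): M ≅ I[1,2], I[1,5], I[2,2], I[4,5], I[5,5]^2.
μ_θ-semistable layers: μ^(1)=43; μ^(2)=31; μ^(3)=7; μ^(4)=-17; μ^(5)=-77

((0, 2, 0, 0, 0); (1, 0, 0, 0, 0); (0, 0, 0, 0, 4); (1, 1, 1, 1, 0); (0, 0, 0, 1, 0))


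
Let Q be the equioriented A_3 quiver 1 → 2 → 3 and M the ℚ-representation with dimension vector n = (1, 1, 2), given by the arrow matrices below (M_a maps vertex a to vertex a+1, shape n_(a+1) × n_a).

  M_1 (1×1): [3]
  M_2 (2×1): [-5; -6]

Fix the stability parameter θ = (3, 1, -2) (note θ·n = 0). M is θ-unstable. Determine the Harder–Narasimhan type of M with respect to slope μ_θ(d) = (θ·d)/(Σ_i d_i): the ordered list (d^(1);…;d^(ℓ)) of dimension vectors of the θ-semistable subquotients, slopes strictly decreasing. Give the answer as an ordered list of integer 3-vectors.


Barcode: M ≅ I[1,3], I[3,3]. HN layers by μ_θ (2 steps, strictly decreasing):
  μ^(1)=2/3; μ^(2)=-2

((1, 1, 1); (0, 0, 1))


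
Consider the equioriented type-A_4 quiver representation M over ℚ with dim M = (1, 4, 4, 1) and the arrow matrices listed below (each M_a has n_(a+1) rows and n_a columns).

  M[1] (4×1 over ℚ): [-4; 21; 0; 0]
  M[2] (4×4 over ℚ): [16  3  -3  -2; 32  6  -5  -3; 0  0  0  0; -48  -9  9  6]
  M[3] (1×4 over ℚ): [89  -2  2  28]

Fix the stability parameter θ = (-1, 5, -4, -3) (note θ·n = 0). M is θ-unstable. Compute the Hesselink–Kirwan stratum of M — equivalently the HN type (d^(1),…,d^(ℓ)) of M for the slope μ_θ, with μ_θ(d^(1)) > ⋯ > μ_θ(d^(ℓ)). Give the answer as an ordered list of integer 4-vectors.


Via rank(M_{q-1}∘⋯∘M_p): M ≅ I[1,4], I[2,2]^2, I[2,3], I[3,3]^2.
μ_θ-semistable layers: μ^(1)=5; μ^(2)=1/2; μ^(3)=-2/3; μ^(4)=-1; μ^(5)=-4

((0, 2, 0, 0); (0, 1, 1, 0); (0, 1, 1, 1); (1, 0, 0, 0); (0, 0, 2, 0))


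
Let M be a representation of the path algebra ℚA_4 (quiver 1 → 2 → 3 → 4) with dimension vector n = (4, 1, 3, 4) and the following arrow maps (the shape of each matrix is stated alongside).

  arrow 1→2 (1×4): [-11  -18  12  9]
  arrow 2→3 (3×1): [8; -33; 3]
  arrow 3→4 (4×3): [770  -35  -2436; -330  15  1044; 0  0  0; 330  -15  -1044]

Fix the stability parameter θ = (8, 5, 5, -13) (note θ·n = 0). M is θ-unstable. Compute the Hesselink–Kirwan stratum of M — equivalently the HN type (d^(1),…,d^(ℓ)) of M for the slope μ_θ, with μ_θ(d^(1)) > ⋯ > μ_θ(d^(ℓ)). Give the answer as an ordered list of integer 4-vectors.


Interval decomposition of M: I[1,1]^3, I[1,4], I[3,3]^2, I[4,4]^3.
HN type (ℓ=4): μ^(1)=8; μ^(2)=5; μ^(3)=5/4; μ^(4)=-13

((3, 0, 0, 0); (0, 0, 2, 0); (1, 1, 1, 1); (0, 0, 0, 3))


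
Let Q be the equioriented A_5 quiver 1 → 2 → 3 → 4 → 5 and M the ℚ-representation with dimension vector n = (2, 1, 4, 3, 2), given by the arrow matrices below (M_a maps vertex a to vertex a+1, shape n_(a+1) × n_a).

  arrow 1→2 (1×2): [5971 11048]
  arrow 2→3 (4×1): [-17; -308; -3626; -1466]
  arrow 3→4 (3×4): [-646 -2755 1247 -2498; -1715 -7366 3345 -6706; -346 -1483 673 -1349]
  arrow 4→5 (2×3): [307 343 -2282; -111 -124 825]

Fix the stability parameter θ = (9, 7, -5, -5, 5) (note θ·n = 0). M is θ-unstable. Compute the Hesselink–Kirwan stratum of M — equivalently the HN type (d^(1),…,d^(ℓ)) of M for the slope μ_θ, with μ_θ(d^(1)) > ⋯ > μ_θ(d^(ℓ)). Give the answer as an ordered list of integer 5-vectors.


Interval decomposition of M: I[1,1], I[1,5], I[3,3], I[3,4], I[3,5].
HN type (ℓ=4): μ^(1)=9; μ^(2)=5; μ^(3)=3/2; μ^(4)=-5

((1, 0, 0, 0, 0); (0, 0, 0, 0, 2); (1, 1, 1, 1, 0); (0, 0, 3, 2, 0))


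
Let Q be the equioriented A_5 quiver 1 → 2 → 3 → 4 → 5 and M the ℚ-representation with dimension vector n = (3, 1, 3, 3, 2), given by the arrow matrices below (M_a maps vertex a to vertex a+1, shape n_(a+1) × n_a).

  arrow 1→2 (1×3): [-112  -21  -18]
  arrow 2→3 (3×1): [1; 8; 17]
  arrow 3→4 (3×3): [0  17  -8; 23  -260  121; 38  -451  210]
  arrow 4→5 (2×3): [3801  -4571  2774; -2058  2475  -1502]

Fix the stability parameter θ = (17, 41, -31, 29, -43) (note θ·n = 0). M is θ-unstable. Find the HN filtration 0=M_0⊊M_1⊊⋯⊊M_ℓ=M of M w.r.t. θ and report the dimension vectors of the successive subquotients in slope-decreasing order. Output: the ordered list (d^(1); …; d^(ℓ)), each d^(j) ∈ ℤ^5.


Barcode: M ≅ I[1,1]^2, I[1,3], I[3,5]^2, I[4,4]. HN layers by μ_θ (5 steps, strictly decreasing):
  μ^(1)=29; μ^(2)=17; μ^(3)=9; μ^(4)=-7; μ^(5)=-31

((0, 0, 0, 1, 0); (2, 0, 0, 0, 0); (1, 1, 1, 0, 0); (0, 0, 0, 2, 2); (0, 0, 2, 0, 0))


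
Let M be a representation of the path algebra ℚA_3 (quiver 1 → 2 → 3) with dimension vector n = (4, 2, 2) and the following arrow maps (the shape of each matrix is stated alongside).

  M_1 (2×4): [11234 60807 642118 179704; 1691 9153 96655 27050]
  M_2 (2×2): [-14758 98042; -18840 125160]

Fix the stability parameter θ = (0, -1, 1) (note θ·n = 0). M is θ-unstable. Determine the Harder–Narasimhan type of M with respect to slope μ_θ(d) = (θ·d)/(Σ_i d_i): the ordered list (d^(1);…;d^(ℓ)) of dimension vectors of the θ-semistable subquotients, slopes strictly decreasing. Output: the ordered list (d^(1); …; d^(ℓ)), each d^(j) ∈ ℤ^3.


Interval decomposition of M: I[1,1]^2, I[1,2], I[1,3], I[3,3].
HN type (ℓ=3): μ^(1)=1; μ^(2)=0; μ^(3)=-1/2

((0, 0, 2); (2, 0, 0); (2, 2, 0))


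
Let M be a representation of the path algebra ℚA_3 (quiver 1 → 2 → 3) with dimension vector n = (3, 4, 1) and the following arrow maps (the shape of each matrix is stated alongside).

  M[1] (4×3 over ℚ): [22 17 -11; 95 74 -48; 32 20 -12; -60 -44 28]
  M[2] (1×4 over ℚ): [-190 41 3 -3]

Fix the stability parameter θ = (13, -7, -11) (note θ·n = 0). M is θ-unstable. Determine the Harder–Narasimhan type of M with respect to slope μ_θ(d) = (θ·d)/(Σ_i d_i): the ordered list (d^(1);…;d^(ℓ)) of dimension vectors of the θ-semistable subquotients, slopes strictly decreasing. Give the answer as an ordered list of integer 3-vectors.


Barcode: M ≅ I[1,1], I[1,2], I[1,3], I[2,2]^2. HN layers by μ_θ (4 steps, strictly decreasing):
  μ^(1)=13; μ^(2)=3; μ^(3)=-5/3; μ^(4)=-7

((1, 0, 0); (1, 1, 0); (1, 1, 1); (0, 2, 0))


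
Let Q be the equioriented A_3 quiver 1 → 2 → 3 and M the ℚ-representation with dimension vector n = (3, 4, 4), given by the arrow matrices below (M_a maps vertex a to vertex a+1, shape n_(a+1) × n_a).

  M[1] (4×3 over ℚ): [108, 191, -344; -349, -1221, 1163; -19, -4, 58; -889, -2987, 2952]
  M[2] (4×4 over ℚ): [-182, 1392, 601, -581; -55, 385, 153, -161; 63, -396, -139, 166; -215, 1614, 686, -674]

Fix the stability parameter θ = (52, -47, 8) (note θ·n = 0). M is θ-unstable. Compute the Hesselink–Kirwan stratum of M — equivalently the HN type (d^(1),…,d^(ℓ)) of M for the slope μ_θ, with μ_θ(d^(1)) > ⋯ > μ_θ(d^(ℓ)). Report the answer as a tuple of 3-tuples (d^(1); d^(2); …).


Barcode: M ≅ I[1,3]^3, I[2,3]. HN layers by μ_θ (3 steps, strictly decreasing):
  μ^(1)=8; μ^(2)=5/2; μ^(3)=-47

((0, 0, 4); (3, 3, 0); (0, 1, 0))


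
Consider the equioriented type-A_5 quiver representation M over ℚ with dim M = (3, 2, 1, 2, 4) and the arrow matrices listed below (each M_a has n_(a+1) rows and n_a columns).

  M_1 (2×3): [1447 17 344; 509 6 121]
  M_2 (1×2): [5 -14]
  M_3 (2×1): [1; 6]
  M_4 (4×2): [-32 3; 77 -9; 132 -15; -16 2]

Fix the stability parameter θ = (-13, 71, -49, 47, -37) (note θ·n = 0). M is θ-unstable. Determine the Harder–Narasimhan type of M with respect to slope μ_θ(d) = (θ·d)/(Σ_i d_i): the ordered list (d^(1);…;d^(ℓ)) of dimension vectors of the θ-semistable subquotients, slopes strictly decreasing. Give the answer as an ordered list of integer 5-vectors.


Via rank(M_{q-1}∘⋯∘M_p): M ≅ I[1,1], I[1,2], I[1,5], I[4,5], I[5,5]^2.
μ_θ-semistable layers: μ^(1)=71; μ^(2)=8; μ^(3)=5; μ^(4)=-13; μ^(5)=-37

((0, 1, 0, 0, 0); (0, 1, 1, 1, 1); (0, 0, 0, 1, 1); (3, 0, 0, 0, 0); (0, 0, 0, 0, 2))


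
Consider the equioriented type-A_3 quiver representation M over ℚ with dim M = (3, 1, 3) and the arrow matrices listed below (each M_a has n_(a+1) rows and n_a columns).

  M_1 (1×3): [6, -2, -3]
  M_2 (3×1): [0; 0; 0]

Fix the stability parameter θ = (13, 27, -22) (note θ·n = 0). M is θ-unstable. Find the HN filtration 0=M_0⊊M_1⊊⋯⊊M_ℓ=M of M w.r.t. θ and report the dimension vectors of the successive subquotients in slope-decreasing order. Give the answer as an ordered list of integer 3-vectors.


Interval decomposition of M: I[1,1]^2, I[1,2], I[3,3]^3.
HN type (ℓ=3): μ^(1)=27; μ^(2)=13; μ^(3)=-22

((0, 1, 0); (3, 0, 0); (0, 0, 3))


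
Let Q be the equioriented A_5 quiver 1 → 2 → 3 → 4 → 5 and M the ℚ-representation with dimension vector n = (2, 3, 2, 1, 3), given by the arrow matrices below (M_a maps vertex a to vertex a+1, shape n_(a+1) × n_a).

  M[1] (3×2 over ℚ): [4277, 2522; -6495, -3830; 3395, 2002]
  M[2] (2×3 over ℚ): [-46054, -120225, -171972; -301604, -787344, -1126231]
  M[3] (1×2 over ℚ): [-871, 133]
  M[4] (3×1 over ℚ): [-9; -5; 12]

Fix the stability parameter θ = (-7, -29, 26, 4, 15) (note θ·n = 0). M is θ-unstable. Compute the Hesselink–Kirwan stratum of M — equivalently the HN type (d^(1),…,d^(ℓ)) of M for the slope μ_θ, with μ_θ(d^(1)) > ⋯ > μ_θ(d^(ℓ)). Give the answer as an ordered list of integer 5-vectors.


Via rank(M_{q-1}∘⋯∘M_p): M ≅ I[1,3], I[1,5], I[2,2], I[5,5]^2.
μ_θ-semistable layers: μ^(1)=26; μ^(2)=15; μ^(3)=-18; μ^(4)=-29

((0, 0, 1, 0, 0); (0, 0, 1, 1, 3); (2, 2, 0, 0, 0); (0, 1, 0, 0, 0))


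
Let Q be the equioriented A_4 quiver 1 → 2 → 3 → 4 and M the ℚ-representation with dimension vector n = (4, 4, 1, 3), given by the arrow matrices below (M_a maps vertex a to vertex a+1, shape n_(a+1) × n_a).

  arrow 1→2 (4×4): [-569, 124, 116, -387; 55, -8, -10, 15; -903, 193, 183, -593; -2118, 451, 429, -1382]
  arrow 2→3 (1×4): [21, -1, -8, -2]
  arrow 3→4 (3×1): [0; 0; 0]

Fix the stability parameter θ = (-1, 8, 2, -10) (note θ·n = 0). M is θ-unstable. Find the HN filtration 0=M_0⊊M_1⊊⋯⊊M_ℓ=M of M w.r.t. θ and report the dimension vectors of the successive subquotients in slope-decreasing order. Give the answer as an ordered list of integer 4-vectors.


Interval decomposition of M: I[1,1], I[1,2]^2, I[1,3], I[2,2], I[4,4]^3.
HN type (ℓ=4): μ^(1)=8; μ^(2)=5; μ^(3)=-1; μ^(4)=-10

((0, 3, 0, 0); (0, 1, 1, 0); (4, 0, 0, 0); (0, 0, 0, 3))


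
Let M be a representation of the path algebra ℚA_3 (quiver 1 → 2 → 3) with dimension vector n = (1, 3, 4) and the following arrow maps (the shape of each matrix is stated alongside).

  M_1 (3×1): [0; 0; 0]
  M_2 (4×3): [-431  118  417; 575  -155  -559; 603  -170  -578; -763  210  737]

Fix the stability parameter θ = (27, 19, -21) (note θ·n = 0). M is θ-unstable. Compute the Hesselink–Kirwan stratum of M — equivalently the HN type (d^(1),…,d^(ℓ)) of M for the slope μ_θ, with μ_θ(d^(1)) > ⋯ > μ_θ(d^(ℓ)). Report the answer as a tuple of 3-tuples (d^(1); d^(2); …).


Via rank(M_{q-1}∘⋯∘M_p): M ≅ I[1,1], I[2,3]^3, I[3,3].
μ_θ-semistable layers: μ^(1)=27; μ^(2)=-1; μ^(3)=-21

((1, 0, 0); (0, 3, 3); (0, 0, 1))


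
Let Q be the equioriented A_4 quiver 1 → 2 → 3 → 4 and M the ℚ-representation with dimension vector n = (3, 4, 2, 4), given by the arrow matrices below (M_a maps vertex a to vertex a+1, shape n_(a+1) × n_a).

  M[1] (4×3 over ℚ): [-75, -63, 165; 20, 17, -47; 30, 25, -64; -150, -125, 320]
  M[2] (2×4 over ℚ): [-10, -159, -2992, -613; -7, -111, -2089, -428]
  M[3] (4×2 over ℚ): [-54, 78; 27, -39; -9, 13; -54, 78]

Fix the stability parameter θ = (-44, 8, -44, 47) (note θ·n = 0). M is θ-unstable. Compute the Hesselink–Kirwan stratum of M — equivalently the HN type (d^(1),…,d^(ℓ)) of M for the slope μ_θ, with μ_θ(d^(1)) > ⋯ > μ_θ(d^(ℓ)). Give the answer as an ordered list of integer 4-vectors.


Interval decomposition of M: I[1,2], I[1,3], I[1,4], I[2,2], I[4,4]^3.
HN type (ℓ=4): μ^(1)=47; μ^(2)=8; μ^(3)=-18; μ^(4)=-44

((0, 0, 0, 4); (0, 2, 0, 0); (0, 2, 2, 0); (3, 0, 0, 0))
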